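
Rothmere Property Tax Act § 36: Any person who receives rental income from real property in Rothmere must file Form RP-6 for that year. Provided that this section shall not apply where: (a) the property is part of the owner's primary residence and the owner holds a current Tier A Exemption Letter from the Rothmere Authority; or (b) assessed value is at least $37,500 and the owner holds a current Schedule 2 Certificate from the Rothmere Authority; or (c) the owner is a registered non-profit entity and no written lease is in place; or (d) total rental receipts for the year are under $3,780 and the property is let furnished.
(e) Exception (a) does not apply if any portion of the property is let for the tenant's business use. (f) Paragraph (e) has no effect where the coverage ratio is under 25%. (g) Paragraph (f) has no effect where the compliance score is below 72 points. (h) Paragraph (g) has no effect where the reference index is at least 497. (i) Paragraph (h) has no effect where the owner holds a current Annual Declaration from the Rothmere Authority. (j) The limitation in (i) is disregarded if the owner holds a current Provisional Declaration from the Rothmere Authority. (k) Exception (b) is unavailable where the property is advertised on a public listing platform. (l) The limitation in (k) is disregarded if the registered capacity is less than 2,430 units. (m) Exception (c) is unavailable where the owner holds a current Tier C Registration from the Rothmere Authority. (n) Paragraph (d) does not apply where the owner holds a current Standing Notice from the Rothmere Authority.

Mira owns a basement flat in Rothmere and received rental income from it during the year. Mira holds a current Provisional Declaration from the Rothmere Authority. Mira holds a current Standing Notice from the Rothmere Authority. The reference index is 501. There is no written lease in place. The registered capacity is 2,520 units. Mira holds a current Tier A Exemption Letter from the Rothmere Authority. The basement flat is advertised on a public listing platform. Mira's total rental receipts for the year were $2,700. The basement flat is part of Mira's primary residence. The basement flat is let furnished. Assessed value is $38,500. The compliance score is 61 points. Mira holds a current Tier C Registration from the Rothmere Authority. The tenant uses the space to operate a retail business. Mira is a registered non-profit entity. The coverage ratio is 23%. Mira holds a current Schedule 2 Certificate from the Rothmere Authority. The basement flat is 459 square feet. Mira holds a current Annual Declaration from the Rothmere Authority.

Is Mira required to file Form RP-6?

No — exception (a) applies; Mira is not required to file Form RP-6.

Exception (a)'s conditions are all satisfied: the basement flat is part of the primary residence; a current Tier A Exemption Letter is held. Applying paragraphs (e)–(j): (e) would limit (a) — the space is let for business use — but (f) sets (e) aside: (f) operates — the coverage ratio is 23%, under the 25% limit. (g) would limit (f) — the compliance score is 61 points, below the 72 points limit — but (h) sets (g) aside: (h) is engaged — the reference index is 501, meeting the 497 threshold. (i) is engaged (a current Annual Declaration is held), but yields to (j): (j) is triggered — a current Provisional Declaration is held. Exception (a) stands.
Exception (b)'s conditions are all satisfied: assessed value is $38,500, meeting the $37,500 threshold; a current Schedule 2 Certificate is held. Turning to paragraphs (k)–(l): (k) is triggered — the property is publicly advertised. (l) is inapplicable (the registered capacity is 2,520 units, not less than 2,430 units), so (k) stands. (b) is therefore removed.
All of (c)'s requirements are met (Mira is a registered non-profit; there is no written lease). But: (m) is triggered — a current Tier C Registration is held. (c) is therefore removed.
All of (d)'s requirements are met (total rental receipts for the year are $2,700, under the $3,780 limit; the property is let furnished). However, paragraph (n) must be considered: (n) operates against (d): a current Standing Notice is held. So (d) is unavailable.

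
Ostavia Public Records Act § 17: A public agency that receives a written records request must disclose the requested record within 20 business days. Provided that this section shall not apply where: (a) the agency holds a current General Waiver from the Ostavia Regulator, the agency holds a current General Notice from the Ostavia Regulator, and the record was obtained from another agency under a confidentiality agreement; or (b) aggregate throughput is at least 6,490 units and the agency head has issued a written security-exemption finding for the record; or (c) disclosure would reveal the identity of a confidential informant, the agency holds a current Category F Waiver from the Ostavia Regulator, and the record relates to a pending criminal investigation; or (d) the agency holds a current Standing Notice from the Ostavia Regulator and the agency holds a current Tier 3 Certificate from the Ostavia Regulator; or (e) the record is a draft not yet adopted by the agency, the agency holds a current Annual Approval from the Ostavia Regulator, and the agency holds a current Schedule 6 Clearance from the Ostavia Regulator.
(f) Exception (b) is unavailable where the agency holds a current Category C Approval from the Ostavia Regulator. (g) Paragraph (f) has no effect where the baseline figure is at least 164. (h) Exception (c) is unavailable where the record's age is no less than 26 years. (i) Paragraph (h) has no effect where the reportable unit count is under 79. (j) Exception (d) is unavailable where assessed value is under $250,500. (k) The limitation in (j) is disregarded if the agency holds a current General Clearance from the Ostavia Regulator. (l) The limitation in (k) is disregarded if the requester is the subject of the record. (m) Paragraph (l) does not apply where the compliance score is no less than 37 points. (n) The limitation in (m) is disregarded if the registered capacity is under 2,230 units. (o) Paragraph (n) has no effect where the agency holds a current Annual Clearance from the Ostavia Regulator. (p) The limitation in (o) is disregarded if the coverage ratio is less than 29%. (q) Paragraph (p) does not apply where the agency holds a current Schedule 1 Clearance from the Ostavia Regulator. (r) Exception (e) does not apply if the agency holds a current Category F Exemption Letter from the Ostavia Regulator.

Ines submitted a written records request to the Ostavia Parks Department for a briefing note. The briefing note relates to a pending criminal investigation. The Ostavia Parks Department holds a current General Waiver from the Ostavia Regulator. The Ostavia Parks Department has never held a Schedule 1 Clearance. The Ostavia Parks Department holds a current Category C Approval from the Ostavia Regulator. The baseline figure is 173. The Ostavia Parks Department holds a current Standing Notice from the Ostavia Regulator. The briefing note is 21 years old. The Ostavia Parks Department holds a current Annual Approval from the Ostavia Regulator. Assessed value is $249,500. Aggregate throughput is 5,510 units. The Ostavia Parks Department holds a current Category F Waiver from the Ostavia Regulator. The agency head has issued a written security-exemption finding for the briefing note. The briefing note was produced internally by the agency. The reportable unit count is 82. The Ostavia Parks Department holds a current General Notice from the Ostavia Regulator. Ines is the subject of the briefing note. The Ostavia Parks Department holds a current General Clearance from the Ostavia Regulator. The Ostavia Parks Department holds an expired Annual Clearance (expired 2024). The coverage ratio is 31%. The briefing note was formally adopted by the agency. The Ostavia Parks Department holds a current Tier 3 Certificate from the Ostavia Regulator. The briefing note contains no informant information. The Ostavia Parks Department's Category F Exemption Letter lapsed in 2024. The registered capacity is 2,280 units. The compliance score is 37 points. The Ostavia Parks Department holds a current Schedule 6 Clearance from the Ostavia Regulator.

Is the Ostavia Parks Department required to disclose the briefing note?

No — exception (d) applies; the Ostavia Parks Department is not required to disclose the briefing note.

Exception (a) requires that the record was obtained from another agency under a confidentiality agreement; but the briefing note was produced internally, so (a) is unavailable.
Exception (b) fails — aggregate throughput is 5,510 units, short of 6,490 units.
Exception (c) requires that disclosure would reveal the identity of a confidential informant; but the briefing note contains no informant information, so (c) is unavailable.
Exception (d) is satisfied on its face — a current Standing Notice is held; a current Tier 3 Certificate is held. As to paragraphs (j)–(q): (j) is triggered (assessed value is $249,500, under the $250,500 limit), but is displaced by (k): (k) operates against (j): a current General Clearance is held. (l) would limit (k) — Ines is the subject of the briefing note — but (m) sets (l) aside: (m) operates against (l): the compliance score is 37 points, meeting the 37 points threshold. (n), which would lift (m), is not triggered — the registered capacity is 2,280 units, not under 2,230 units. Exception (d) stands.
Exception (e) requires that the record is a draft not yet adopted by the agency; but the briefing note has been formally adopted, so (e) is unavailable.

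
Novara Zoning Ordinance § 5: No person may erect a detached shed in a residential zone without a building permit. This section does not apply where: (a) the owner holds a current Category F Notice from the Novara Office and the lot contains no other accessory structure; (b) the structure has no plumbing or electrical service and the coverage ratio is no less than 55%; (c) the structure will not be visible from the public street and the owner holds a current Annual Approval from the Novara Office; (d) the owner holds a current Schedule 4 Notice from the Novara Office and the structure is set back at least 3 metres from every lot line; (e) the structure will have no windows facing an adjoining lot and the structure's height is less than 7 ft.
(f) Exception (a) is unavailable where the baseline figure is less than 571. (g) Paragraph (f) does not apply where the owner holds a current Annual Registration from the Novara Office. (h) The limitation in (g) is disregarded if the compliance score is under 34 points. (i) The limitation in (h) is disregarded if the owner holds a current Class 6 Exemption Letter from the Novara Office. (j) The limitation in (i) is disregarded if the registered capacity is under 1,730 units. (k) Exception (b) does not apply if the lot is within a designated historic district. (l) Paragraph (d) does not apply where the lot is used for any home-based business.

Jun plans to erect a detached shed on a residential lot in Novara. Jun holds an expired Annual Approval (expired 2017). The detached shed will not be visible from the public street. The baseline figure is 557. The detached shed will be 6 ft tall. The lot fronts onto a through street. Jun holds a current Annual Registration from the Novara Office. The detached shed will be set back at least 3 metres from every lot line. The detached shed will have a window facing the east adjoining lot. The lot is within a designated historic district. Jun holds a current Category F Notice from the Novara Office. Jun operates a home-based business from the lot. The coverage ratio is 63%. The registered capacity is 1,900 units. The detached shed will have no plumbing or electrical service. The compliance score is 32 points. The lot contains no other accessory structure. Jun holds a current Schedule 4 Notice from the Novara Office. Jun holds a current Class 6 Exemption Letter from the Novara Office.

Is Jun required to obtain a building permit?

No — exception (a) applies; Jun does not need a building permit.

All of (a)'s requirements are met (a current Category F Notice is held; the lot has no other accessory structure). Applying paragraphs (f)–(j): (f) would limit (a) — the baseline figure is 557, less than the 571 limit — but (g) sets (f) aside: (g) operates — a current Annual Registration is held. (h) would limit (g) — the compliance score is 32 points, under the 34 points limit — but (i) sets (h) aside: (i) is triggered — a current Class 6 Exemption Letter is held. (j) is inapplicable (the registered capacity is 1,900 units, not under 1,730 units), so (i) stands. So (a) applies.
Exception (b)'s conditions are all satisfied: there is no plumbing or electrical service; the coverage ratio is 63%, meeting the 55% threshold. Turning to paragraph (k): (k) is engaged — the lot is in a historic district. Exception (b) does not apply.
Exception (c) requires that the owner holds a current Annual Approval from the Novara Office; but no current Annual Approval is held, so (c) is unavailable.
Exception (d) is satisfied on its face — a current Schedule 4 Notice is held; the setback is at least 3 m on every side. Turning to paragraph (l): (l) operates against (d): a home-based business operates on the lot. Exception (d) does not apply.
Exception (e) requires that the structure will have no windows facing an adjoining lot; but a window faces an adjoining lot, so (e) is unavailable.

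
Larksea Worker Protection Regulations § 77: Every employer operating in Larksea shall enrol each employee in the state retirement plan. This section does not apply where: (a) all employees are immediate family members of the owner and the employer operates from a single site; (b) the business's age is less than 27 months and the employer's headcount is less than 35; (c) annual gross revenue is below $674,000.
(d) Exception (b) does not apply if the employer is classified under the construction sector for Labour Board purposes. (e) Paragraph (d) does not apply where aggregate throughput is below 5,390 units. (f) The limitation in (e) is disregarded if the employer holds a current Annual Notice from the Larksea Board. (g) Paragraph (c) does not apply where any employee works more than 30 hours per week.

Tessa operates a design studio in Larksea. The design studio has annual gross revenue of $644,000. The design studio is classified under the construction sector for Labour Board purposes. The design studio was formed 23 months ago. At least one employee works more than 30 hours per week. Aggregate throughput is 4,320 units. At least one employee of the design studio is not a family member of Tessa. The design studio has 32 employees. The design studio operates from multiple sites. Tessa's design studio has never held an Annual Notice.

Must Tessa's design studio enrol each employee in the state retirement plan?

Exception (a) does not apply: at least one employee is not a family member.
Exception (b)'s conditions are all satisfied: the business's age is 23 months, less than the 27 months limit; the employer's headcount is 32, less than the 35 limit. Applying paragraphs (d)–(f): (d) would limit (b) — the design studio is classified under the construction sector — but (e) sets (d) aside: (e) is engaged — aggregate throughput is 4,320 units, below the 5,390 units limit. (f) is not engaged (no current Annual Notice is held), so (e) stands. So (b) applies.
Exception (c): annual gross revenue is $644,000, below the $674,000 limit — every condition holds. However, paragraph (g) must be considered: (g) operates against (c): at least one employee exceeds 30 hours/week. Exception (c) does not apply.

No — exception (b) applies; Tessa's design studio is not required to enrol each employee in the state retirement plan.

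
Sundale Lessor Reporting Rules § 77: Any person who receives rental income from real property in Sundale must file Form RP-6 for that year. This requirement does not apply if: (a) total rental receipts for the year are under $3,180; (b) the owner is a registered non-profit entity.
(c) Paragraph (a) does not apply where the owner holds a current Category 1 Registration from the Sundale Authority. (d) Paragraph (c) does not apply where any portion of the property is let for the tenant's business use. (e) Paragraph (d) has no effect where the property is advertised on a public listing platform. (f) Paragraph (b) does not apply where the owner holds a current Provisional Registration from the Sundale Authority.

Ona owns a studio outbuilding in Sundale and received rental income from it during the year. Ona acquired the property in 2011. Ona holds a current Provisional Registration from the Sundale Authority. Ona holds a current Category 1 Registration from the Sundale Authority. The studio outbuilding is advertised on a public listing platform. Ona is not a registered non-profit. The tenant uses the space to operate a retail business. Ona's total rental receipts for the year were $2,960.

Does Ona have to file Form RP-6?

Exception (a) is satisfied on its face — total rental receipts for the year are $2,960, under the $3,180 limit. But applying paragraphs (c)–(e): (c) operates against (a): a current Category 1 Registration is held. (d) would limit (c) — the space is let for business use — but (e) sets (d) aside: (e) is engaged — the property is publicly advertised. (a) is therefore removed.
Exception (b) requires that the owner is a registered non-profit entity; but Ona is not a registered non-profit, so (b) is unavailable.
No exception displaces § 77.

Yes — Ona must file Form RP-6.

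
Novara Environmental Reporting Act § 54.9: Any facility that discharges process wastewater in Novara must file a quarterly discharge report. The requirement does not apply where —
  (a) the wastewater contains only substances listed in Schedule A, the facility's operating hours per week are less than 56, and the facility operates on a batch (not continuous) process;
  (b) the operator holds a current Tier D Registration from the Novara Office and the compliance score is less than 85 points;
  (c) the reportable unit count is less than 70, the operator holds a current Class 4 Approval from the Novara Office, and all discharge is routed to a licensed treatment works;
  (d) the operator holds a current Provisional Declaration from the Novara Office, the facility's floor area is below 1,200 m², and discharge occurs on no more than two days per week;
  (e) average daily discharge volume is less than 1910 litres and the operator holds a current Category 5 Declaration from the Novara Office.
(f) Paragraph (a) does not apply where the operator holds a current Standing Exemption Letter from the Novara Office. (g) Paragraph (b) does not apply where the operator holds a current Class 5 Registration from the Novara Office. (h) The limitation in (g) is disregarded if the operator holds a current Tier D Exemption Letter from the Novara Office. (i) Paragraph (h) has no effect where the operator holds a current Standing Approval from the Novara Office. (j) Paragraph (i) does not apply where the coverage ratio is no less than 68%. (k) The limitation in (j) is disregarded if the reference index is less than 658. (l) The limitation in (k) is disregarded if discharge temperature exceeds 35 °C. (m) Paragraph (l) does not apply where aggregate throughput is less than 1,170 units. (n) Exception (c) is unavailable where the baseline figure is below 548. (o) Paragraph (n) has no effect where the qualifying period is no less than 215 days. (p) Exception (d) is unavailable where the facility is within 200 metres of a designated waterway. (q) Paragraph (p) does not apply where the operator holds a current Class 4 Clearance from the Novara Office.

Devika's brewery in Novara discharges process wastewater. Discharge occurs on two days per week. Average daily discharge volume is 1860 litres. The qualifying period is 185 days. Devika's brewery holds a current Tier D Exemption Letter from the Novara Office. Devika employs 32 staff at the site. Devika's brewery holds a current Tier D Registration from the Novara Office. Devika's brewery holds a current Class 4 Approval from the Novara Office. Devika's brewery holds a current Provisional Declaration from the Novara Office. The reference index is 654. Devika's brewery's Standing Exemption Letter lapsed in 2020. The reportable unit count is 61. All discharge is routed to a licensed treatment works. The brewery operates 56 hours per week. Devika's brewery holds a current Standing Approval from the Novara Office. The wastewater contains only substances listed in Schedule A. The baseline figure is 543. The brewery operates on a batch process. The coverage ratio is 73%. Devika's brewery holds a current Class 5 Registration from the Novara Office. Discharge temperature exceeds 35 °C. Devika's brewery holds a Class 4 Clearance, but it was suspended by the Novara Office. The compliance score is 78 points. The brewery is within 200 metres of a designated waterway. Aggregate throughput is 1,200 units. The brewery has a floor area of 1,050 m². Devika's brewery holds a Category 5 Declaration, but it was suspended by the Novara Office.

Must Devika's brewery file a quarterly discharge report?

Exception (a) requires that the facility's operating hours per week are less than 56; but the facility's operating hours per week are 56, not less than 56, so (a) is unavailable.
Exception (b) is satisfied on its face — a current Tier D Registration is held; the compliance score is 78 points, less than the 85 points limit. Considering the limiting provisions: (g) is engaged (a current Class 5 Registration is held), but is itself disapplied by (h): (h) applies — a current Tier D Exemption Letter is held. (i) applies (a current Standing Approval is held), but yields to (j): (j) is engaged — the coverage ratio is 73%, meeting the 68% threshold. (k) would limit (j) — the reference index is 654, less than the 658 limit — but (l) sets (k) aside: (l) applies — discharge temperature exceeds 35 °C. (m), which would lift (l), is not triggered — aggregate throughput is 1,200 units, not less than 1,170 units. So (b) applies.
All of (c)'s requirements are met (the reportable unit count is 61, less than the 70 limit; a current Class 4 Approval is held; discharge is routed to a licensed treatment works). But: (n) applies — the baseline figure is 543, below the 548 limit. (o) is inapplicable (the qualifying period is 185 days, short of 215 days), so (n) stands. Exception (c) does not apply.
Exception (d): a current Provisional Declaration is held; the facility's floor area is 1,050 m², below the 1,200 m² limit; discharge occurs on no more than two days per week — every condition holds. But: (p) operates against (d): the brewery is within 200 m of a designated waterway. (q), which would lift (p), is inapplicable — no current Class 4 Clearance is held. Exception (d) does not apply.
Exception (e) fails — no current Category 5 Declaration is held.

No — exception (b) applies; Devika's brewery is not required to file a quarterly discharge report.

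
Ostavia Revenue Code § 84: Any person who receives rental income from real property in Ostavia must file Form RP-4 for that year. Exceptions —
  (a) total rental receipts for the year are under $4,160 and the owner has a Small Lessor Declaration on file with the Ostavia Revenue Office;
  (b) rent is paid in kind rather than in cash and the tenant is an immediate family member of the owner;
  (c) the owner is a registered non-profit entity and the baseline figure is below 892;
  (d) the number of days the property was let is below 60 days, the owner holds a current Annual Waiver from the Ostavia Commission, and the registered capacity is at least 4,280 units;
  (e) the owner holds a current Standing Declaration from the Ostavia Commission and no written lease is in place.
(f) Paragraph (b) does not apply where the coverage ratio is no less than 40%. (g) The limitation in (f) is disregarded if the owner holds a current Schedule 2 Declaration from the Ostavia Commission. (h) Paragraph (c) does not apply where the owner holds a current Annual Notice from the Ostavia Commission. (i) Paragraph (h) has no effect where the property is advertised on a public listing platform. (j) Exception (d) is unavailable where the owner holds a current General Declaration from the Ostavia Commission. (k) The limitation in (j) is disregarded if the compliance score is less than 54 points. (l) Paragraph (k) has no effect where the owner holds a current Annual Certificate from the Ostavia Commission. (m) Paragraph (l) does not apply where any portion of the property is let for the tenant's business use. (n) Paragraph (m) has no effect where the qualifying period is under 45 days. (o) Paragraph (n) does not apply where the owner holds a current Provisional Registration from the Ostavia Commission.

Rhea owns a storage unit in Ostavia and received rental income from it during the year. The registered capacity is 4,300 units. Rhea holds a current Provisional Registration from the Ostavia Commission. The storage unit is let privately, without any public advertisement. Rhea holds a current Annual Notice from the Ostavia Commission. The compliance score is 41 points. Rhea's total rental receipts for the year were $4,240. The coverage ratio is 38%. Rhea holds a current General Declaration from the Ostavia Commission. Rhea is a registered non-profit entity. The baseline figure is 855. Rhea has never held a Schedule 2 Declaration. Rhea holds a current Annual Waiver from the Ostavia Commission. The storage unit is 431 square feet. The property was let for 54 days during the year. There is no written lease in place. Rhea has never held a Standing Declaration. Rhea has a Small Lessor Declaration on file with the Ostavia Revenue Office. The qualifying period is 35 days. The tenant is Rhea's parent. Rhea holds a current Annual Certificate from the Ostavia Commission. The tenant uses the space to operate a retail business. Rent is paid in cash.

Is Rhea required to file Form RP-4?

No — exception (d) applies; Rhea is not required to file Form RP-4.

Exception (a) does not apply: total rental receipts for the year are $4,240, not under $4,160.
Exception (b) requires that rent is paid in kind rather than in cash; but rent is paid in cash, so (b) is unavailable.
Exception (c)'s conditions are all satisfied: Rhea is a registered non-profit; the baseline figure is 855, below the 892 limit. But: (h) operates — a current Annual Notice is held. (i), which would lift (h), is not triggered — the property is let privately without advertisement. (c) is therefore removed.
Exception (d)'s conditions are all satisfied: the number of days the property was let is 54 days, below the 60 days limit; a current Annual Waiver is held; the registered capacity is 4,300 units, meeting the 4,280 units threshold. Considering the limiting provisions: (j) is engaged (a current General Declaration is held), but is set aside by (k): (k) is engaged — the compliance score is 41 points, less than the 54 points limit. (l) would limit (k) — a current Annual Certificate is held — but (m) sets (l) aside: (m) operates against (l): the space is let for business use. (n) would limit (m) — the qualifying period is 35 days, under the 45 days limit — but (o) sets (n) aside: (o) operates against (n): a current Provisional Registration is held. Exception (d) stands.
Exception (e) does not apply: no current Standing Declaration is held.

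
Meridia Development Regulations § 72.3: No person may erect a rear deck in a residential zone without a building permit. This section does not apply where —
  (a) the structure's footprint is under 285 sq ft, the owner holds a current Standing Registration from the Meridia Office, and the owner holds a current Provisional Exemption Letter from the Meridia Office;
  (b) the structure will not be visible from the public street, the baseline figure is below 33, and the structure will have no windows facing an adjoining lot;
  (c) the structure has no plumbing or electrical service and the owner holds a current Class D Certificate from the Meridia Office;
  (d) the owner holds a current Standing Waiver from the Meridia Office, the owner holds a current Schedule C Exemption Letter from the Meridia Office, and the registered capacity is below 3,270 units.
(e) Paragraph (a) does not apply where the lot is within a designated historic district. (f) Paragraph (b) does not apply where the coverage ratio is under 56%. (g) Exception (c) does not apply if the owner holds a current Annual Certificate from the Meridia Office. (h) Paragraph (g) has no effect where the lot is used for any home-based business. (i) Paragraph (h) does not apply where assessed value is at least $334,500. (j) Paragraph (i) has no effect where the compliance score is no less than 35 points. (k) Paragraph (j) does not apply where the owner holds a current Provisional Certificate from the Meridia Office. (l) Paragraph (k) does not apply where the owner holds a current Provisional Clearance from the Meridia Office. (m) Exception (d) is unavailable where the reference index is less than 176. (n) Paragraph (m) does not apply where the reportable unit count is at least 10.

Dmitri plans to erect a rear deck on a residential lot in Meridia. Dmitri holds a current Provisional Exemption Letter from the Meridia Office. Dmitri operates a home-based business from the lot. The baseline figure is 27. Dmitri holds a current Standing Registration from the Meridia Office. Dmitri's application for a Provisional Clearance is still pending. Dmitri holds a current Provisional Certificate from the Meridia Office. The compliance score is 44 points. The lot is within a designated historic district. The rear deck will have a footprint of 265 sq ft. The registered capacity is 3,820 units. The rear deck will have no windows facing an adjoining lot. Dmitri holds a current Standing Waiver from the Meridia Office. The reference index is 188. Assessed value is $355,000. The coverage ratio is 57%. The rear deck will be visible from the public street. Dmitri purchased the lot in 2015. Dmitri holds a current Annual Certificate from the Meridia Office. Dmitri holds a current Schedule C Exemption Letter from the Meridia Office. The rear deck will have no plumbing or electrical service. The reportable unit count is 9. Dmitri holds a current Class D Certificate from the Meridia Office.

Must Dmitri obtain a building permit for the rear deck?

Yes — Dmitri must obtain a building permit.

Exception (a): the structure's footprint is 265 sq ft, under the 285 sq ft limit; a current Standing Registration is held; a current Provisional Exemption Letter is held — every condition holds. But applying paragraph (e): (e) is triggered — the lot is in a historic district. (a) is therefore removed.
Exception (b) does not apply: the structure will be visible from the street.
Exception (c): there is no plumbing or electrical service; a current Class D Certificate is held — every condition holds. But: (g) operates against (c): a current Annual Certificate is held. (h) is triggered (a home-based business operates on the lot), but yields to (i): (i) is triggered — assessed value is $355,000, meeting the $334,500 threshold. (j) would limit (i) — the compliance score is 44 points, meeting the 35 points threshold — but (k) sets (j) aside: (k) operates against (j): a current Provisional Certificate is held. (l), which would lift (k), is not engaged — there is no Provisional Clearance in force. Exception (c) does not apply.
Exception (d) does not apply: the registered capacity is 3,820 units, not below 3,270 units.
No exception displaces § 72.3.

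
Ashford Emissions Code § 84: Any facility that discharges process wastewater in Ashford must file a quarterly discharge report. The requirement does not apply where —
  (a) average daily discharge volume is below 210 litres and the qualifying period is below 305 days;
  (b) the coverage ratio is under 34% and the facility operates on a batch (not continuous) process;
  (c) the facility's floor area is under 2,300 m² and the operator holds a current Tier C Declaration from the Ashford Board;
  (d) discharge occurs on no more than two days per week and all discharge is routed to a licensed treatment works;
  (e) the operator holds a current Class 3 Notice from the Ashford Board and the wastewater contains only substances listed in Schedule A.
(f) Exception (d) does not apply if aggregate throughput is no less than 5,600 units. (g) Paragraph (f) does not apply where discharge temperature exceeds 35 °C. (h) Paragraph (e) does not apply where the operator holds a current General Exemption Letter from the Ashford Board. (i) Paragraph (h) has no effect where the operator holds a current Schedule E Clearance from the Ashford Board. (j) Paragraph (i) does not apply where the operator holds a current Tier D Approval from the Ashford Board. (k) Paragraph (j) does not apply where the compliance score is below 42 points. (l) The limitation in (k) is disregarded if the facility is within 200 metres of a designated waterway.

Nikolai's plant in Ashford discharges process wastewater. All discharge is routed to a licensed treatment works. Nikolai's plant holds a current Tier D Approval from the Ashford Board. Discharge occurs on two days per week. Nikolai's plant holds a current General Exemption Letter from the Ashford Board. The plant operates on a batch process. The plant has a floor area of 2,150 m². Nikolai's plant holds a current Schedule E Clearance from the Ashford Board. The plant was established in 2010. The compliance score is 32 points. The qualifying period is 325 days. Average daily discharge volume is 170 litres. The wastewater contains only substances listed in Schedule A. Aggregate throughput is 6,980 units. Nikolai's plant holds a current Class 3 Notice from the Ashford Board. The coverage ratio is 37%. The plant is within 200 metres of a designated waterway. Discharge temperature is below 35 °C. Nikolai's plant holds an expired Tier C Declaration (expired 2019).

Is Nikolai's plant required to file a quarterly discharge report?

Exception (a) does not apply: the qualifying period is 325 days, not below 305 days.
Exception (b) fails — the coverage ratio is 37%, not under 34%.
Exception (c) does not apply: the Tier C Declaration is not current.
Exception (d): discharge occurs on no more than two days per week; discharge is routed to a licensed treatment works — every condition holds. However, paragraphs (f)–(g) must be considered: (f) is engaged — aggregate throughput is 6,980 units, meeting the 5,600 units threshold. (g), which would lift (f), is inapplicable — discharge temperature is below 35 °C. Exception (d) does not apply.
Exception (e) is satisfied on its face — a current Class 3 Notice is held; the wastewater is Schedule-A-only. But: (h) is triggered — a current General Exemption Letter is held. (i) would limit (h) — a current Schedule E Clearance is held — but (j) sets (i) aside: (j) operates against (i): a current Tier D Approval is held. (k) would limit (j) — the compliance score is 32 points, below the 42 points limit — but (l) sets (k) aside: (l) operates against (k): the plant is within 200 m of a designated waterway. Exception (e) does not apply.
Every exception is unavailable, so the rule governs.

Yes — Nikolai's plant must file a quarterly discharge report.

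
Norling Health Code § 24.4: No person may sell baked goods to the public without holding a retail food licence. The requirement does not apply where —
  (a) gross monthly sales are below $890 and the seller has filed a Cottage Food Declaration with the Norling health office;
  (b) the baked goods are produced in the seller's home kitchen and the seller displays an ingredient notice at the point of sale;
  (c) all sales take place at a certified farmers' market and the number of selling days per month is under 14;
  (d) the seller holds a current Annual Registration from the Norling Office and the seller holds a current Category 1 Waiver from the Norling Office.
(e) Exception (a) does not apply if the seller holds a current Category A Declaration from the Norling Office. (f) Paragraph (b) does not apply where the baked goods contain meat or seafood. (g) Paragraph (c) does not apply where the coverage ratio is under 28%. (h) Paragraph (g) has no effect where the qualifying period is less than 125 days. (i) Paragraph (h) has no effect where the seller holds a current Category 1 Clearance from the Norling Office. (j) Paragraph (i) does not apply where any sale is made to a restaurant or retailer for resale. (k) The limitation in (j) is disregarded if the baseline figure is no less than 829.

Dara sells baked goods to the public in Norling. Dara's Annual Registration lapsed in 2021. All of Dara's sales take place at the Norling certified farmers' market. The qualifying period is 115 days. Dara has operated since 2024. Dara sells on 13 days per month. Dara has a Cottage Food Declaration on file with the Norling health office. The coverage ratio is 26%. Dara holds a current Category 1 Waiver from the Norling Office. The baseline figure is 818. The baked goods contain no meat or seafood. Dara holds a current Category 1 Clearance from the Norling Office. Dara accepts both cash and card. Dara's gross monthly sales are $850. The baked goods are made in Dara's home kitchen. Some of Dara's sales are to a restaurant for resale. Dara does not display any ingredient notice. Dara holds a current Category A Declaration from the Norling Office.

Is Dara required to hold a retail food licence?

No — exception (c) applies; Dara is not required to hold a retail food licence.

All of (a)'s requirements are met (gross monthly sales are $850, below the $890 limit; a Cottage Food Declaration is on file). However, paragraph (e) must be considered: (e) operates against (a): a current Category A Declaration is held. (a) is therefore removed.
Exception (b) fails — no ingredient notice is displayed.
All of (c)'s requirements are met (all sales are at a certified farmers' market; the number of selling days per month is 13, under the 14 limit). Under paragraphs (g)–(k): (g) would limit (c) — the coverage ratio is 26%, under the 28% limit — but (h) sets (g) aside: (h) is triggered — the qualifying period is 115 days, less than the 125 days limit. (i) is engaged (a current Category 1 Clearance is held), but is displaced by (j): (j) operates against (i): some sales are to a restaurant for resale. (k), which would lift (j), is not triggered — the baseline figure is 818, short of 829. So (c) applies.
Exception (d) fails — no current Annual Registration is held.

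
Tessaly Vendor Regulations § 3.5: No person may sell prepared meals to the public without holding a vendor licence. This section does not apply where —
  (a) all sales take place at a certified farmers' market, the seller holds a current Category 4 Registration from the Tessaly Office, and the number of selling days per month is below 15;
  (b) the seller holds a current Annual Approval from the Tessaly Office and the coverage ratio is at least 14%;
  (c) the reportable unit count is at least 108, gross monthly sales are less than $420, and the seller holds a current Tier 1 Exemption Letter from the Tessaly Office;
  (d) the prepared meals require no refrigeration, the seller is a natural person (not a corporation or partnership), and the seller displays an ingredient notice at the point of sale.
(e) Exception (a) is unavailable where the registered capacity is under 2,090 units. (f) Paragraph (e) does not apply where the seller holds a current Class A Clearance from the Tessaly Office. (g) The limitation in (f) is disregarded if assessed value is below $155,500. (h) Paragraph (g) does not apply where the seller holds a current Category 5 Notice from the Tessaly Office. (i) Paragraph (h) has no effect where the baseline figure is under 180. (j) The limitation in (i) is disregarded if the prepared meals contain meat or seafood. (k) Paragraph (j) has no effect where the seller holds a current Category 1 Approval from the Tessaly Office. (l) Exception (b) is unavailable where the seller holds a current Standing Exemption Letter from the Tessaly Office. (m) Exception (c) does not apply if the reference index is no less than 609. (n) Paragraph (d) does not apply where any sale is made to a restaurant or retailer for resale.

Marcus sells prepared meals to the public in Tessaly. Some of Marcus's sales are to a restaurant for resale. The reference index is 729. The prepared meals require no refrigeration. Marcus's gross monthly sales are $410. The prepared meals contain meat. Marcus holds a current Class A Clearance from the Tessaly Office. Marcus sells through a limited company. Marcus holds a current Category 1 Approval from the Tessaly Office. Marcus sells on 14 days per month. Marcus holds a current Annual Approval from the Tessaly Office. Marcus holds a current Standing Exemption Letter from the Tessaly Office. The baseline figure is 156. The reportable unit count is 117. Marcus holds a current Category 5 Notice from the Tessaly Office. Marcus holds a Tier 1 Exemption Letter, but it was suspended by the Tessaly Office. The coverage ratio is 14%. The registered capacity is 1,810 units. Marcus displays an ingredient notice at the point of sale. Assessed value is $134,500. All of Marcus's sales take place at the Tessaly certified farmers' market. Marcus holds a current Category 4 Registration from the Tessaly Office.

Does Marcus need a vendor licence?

Exception (a): all sales are at a certified farmers' market; a current Category 4 Registration is held; the number of selling days per month is 14, below the 15 limit — every condition holds. But: (e) operates — the registered capacity is 1,810 units, under the 2,090 units limit. (f) operates (a current Class A Clearance is held), but is set aside by (g): (g) operates against (f): assessed value is $134,500, below the $155,500 limit. (h) operates (a current Category 5 Notice is held), but is overridden by (i): (i) operates against (h): the baseline figure is 156, under the 180 limit. (j) operates (the prepared meals contain meat), but yields to (k): (k) operates against (j): a current Category 1 Approval is held. (a) is therefore removed.
Exception (b): a current Annual Approval is held; the coverage ratio is 14%, meeting the 14% threshold — every condition holds. But: (l) operates — a current Standing Exemption Letter is held. So (b) is unavailable.
Exception (c) fails — the Tier 1 Exemption Letter is not current.
Exception (d) requires that the seller is a natural person (not a corporation or partnership); but the seller operates through a limited company, so (d) is unavailable.
No exception displaces § 3.5.

Yes — Marcus must hold a vendor licence.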